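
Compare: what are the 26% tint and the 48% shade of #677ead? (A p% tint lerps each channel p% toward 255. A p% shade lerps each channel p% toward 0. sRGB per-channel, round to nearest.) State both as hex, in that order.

#8fa0c2, #36425a

#677ead is rgb(103, 126, 173).
26% tint:
  R: 103 + 0.26×(255−103) = 103 + 39.52 = 142.52 → 143
  G: 126 + 0.26×(255−126) = 126 + 33.54 = 159.54 → 160
  B: 173 + 21.32 = 194.32 → 194
  → #8fa0c2
48% shade:
  R: 103 − 49.44 = 53.56 → 54
  G: 126 + 0.48×(0−126) = 126 − 60.48 = 65.52 → 66
  B: 173 − 83.04 = 89.96 → 90
  → #36425a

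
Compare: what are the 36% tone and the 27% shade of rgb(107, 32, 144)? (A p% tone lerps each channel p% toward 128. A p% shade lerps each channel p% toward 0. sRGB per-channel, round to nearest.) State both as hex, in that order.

36% tone:
  R: 107 + 0.36×(128−107) = 107 + 7.56 = 114.56 → 115
  G: 32 + 0.36×(128−32) = 32 + 34.56 = 66.56 → 67
  B: 144 − 5.76 = 138.24 → 138
  → #73438a
27% shade:
  R: 107 − 28.89 = 78.11 → 78
  G: 32 − 8.64 = 23.36 → 23
  B: 144 − 38.88 = 105.12 → 105
  → #4e1769

#73438a, #4e1769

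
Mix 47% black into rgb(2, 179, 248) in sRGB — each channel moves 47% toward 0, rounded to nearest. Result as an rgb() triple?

rgb(1, 95, 131)

Lerp each channel 47% toward 0:
  R: 2 − 0.94 = 1.06 → 1
  G: 179 − 84.13 = 94.87 → 95
  B: 248 − 116.56 = 131.44 → 131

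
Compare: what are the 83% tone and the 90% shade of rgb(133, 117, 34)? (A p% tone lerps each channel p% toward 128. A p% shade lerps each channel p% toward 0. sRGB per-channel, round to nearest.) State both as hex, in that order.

83% tone:
  R: 133 − 4.15 = 128.85 → 129
  G: 117 + 9.13 = 126.13 → 126
  B: 34 + 0.83×(128−34) = 34 + 78.02 = 112.02 → 112
  → #817e70
90% shade:
  R: 133 − 119.7 = 13.3 → 13
  G: 117 + 0.9×(0−117) = 117 − 105.3 = 11.7 → 12
  B: 34 + 0.9×(0−34) = 34 − 30.6 = 3.4 → 3
  → #0d0c03

#817e70, #0d0c03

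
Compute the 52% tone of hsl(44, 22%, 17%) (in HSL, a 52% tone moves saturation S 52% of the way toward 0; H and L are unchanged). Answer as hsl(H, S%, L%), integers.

S moves 52% from 22 toward 0: 22 − 11.44 = 10.56 → 11.
H and L are unchanged.

hsl(44, 11%, 17%)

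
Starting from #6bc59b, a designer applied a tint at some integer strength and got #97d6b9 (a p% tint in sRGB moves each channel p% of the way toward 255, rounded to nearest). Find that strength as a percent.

#6bc59b is rgb(107, 197, 155); #97d6b9 is rgb(151, 214, 185).
On the R channel (widest range): 151 ≈ 107 + (p/100)(255 − 107), so p ≈ 100×(151 − 107)/(255 − 107) = 4400/148 = 29.73.
p = 30 reproduces all three channels after rounding.

30%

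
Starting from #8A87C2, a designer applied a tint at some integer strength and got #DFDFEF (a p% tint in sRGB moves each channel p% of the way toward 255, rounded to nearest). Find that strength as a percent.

#8A87C2 is rgb(138, 135, 194); #DFDFEF is rgb(223, 223, 239).
On the G channel (widest range): 223 ≈ 135 + (p/100)(255 − 135), so p ≈ 100×(223 − 135)/(255 − 135) = 8800/120 = 73.33.
p = 73 reproduces all three channels after rounding.

73%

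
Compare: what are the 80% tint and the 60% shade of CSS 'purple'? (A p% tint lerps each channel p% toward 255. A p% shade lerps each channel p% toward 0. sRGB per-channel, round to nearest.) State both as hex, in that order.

CSS purple is rgb(128, 0, 128).
80% tint:
  R: 128 + 0.8×(255−128) = 128 + 101.6 = 229.6 → 230
  G: 0 + 0.8×(255−0) = 0 + 204 = 204 → 204
  B: 128 + 0.8×(255−128) = 128 + 101.6 = 229.6 → 230
  → #E6CCE6
60% shade:
  R: 128 + 0.6×(0−128) = 128 − 76.8 = 51.2 → 51
  G: 0 + 0.6×(0−0) = 0 + 0 = 0 → 0
  B: 128 − 76.8 = 51.2 → 51
  → #330033

#E6CCE6, #330033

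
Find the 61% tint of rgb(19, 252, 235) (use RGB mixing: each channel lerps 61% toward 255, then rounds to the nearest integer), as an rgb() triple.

rgb(163, 254, 247)

A 61% tint moves each channel 61% toward 255:
  R: 19 + 143.96 = 162.96 → 163
  G: 252 + 0.61×(255−252) = 252 + 1.83 = 253.83 → 254
  B: 235 + 12.2 = 247.2 → 247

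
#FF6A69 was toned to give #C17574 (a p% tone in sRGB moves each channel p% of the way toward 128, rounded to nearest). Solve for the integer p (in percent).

#FF6A69 is rgb(255, 106, 105); #C17574 is rgb(193, 117, 116).
On the R channel (widest range): 193 ≈ 255 + (p/100)(128 − 255), so p ≈ 100×(193 − 255)/(128 − 255) = -6200/-127 = 48.82.
p = 49 reproduces all three channels after rounding.

49%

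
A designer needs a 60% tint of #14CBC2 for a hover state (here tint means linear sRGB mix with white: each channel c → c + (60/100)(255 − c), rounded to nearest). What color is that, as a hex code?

#A1EAE7

#14CBC2 is rgb(20, 203, 194).
Per channel, c → c + 0.6(255 − c):
  R: 20 + 0.6×(255−20) = 20 + 141 = 161 → 161
  G: 203 + 31.2 = 234.2 → 234
  B: 194 + 0.6×(255−194) = 194 + 36.6 = 230.6 → 231
rgb(161, 234, 231) = #A1EAE7.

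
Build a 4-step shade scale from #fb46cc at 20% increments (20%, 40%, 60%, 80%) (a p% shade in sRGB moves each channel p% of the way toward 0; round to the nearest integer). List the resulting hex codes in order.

#c938a3, #972a7a, #641c52, #320e29

#fb46cc is rgb(251, 70, 204).
20%: (251 − 50.2 = 200.8→201, 70 − 14 = 56→56, 204 − 40.8 = 163.2→163) → #c938a3
40%: (251 − 100.4 = 150.6→151, 70 − 28 = 42→42, 204 − 81.6 = 122.4→122) → #972a7a
60%: (251 − 150.6 = 100.4→100, 70 − 42 = 28→28, 204 − 122.4 = 81.6→82) → #641c52
80%: (251 − 200.8 = 50.2→50, 70 − 56 = 14→14, 204 − 163.2 = 40.8→41) → #320e29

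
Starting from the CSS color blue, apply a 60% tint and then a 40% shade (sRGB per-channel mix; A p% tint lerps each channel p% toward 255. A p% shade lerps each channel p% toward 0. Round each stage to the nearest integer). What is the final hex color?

CSS blue is rgb(0, 0, 255).
Lerp each channel 60% toward 255:
  R: 0 + 0.6×(255−0) = 0 + 153 = 153 → 153
  G: 0 + 0.6×(255−0) = 0 + 153 = 153 → 153
  B: 255 + 0 = 255 → 255
After the tint: rgb(153, 153, 255) = #9999FF.
A 40% shade moves each channel 40% toward 0:
  R: 153 + 0.4×(0−153) = 153 − 61.2 = 91.8 → 92
  G: 153 + 0.4×(0−153) = 153 − 61.2 = 91.8 → 92
  B: 255 + 0.4×(0−255) = 255 − 102 = 153 → 153
rgb(92, 92, 153) = #5C5C99.

#5C5C99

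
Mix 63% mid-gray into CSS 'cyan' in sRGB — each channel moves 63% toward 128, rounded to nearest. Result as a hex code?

CSS cyan is rgb(0, 255, 255).
Lerp each channel 63% toward 128:
  R: 0 + 0.63×(128−0) = 0 + 80.64 = 80.64 → 81
  G: 255 − 80.01 = 174.99 → 175
  B: 255 − 80.01 = 174.99 → 175
rgb(81, 175, 175) = #51AFAF.

#51AFAF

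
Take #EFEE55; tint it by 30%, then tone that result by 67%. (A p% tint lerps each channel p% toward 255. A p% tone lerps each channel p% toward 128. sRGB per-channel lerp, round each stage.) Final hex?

#A6A683

#EFEE55 is rgb(239, 238, 85).
A 30% tint moves each channel 30% toward 255:
  R: 239 + 4.8 = 243.8 → 244
  G: 238 + 5.1 = 243.1 → 243
  B: 85 + 51 = 136 → 136
After the tint: rgb(244, 243, 136) = #F4F388.
A 67% tone moves each channel 67% toward 128:
  R: 244 − 77.72 = 166.28 → 166
  G: 243 + 0.67×(128−243) = 243 − 77.05 = 165.95 → 166
  B: 136 + 0.67×(128−136) = 136 − 5.36 = 130.64 → 131
rgb(166, 166, 131) = #A6A683.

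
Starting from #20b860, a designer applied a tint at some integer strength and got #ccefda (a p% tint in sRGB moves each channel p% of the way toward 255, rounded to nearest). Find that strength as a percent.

77%

#20b860 is rgb(32, 184, 96); #ccefda is rgb(204, 239, 218).
On the R channel (widest range): 204 ≈ 32 + (p/100)(255 − 32), so p ≈ 100×(204 − 32)/(255 − 32) = 17200/223 = 77.13.
p = 77 reproduces all three channels after rounding.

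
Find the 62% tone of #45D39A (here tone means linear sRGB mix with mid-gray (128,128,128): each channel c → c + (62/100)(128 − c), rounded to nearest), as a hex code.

#45D39A is rgb(69, 211, 154).
Per channel, c → c + 0.62(128 − c):
  R: 69 + 0.62×(128−69) = 69 + 36.58 = 105.58 → 106
  G: 211 + 0.62×(128−211) = 211 − 51.46 = 159.54 → 160
  B: 154 + 0.62×(128−154) = 154 − 16.12 = 137.88 → 138
rgb(106, 160, 138) = #6AA08A.

#6AA08A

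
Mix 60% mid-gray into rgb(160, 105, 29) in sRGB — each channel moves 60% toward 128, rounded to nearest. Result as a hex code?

#8d7758

Lerp each channel 60% toward 128:
  R: 160 + 0.6×(128−160) = 160 − 19.2 = 140.8 → 141
  G: 105 + 0.6×(128−105) = 105 + 13.8 = 118.8 → 119
  B: 29 + 0.6×(128−29) = 29 + 59.4 = 88.4 → 88
rgb(141, 119, 88) = #8d7758.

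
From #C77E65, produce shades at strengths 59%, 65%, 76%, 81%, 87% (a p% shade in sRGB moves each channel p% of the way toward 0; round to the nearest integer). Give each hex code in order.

#523429, #462C23, #301E18, #261813, #1A100D

#C77E65 is rgb(199, 126, 101).
59%: (199 − 117.41 = 81.59→82, 126 − 74.34 = 51.66→52, 101 − 59.59 = 41.41→41) → #523429
65%: (199 − 129.35 = 69.65→70, 126 − 81.9 = 44.1→44, 101 − 65.65 = 35.35→35) → #462C23
76%: (199 − 151.24 = 47.76→48, 126 − 95.76 = 30.24→30, 101 − 76.76 = 24.24→24) → #301E18
81%: (199 − 161.19 = 37.81→38, 126 − 102.06 = 23.94→24, 101 − 81.81 = 19.19→19) → #261813
87%: (199 − 173.13 = 25.87→26, 126 − 109.62 = 16.38→16, 101 − 87.87 = 13.13→13) → #1A100D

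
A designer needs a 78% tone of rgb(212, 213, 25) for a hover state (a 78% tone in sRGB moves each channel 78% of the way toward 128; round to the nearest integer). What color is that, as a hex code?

#929369

Per channel, c → c + 0.78(128 − c):
  R: 212 + 0.78×(128−212) = 212 − 65.52 = 146.48 → 146
  G: 213 + 0.78×(128−213) = 213 − 66.3 = 146.7 → 147
  B: 25 + 80.34 = 105.34 → 105
rgb(146, 147, 105) = #929369.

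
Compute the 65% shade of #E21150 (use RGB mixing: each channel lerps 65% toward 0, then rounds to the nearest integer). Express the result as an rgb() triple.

#E21150 is rgb(226, 17, 80).
Lerp each channel 65% toward 0:
  R: 226 − 146.9 = 79.1 → 79
  G: 17 + 0.65×(0−17) = 17 − 11.05 = 5.95 → 6
  B: 80 − 52 = 28 → 28

rgb(79, 6, 28)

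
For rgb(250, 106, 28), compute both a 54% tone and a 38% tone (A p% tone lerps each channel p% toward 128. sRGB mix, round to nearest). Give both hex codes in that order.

#b87652, #cc7242

54% tone:
  R: 250 − 65.88 = 184.12 → 184
  G: 106 + 0.54×(128−106) = 106 + 11.88 = 117.88 → 118
  B: 28 + 0.54×(128−28) = 28 + 54 = 82 → 82
  → #b87652
38% tone:
  R: 250 + 0.38×(128−250) = 250 − 46.36 = 203.64 → 204
  G: 106 + 0.38×(128−106) = 106 + 8.36 = 114.36 → 114
  B: 28 + 0.38×(128−28) = 28 + 38 = 66 → 66
  → #cc7242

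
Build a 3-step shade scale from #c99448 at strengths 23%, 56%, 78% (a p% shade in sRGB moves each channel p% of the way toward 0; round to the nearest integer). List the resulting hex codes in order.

#c99448 is rgb(201, 148, 72).
23%: (201 − 46.23 = 154.77→155, 148 − 34.04 = 113.96→114, 72 − 16.56 = 55.44→55) → #9b7237
56%: (201 − 112.56 = 88.44→88, 148 − 82.88 = 65.12→65, 72 − 40.32 = 31.68→32) → #584120
78%: (201 − 156.78 = 44.22→44, 148 − 115.44 = 32.56→33, 72 − 56.16 = 15.84→16) → #2c2110

#9b7237, #584120, #2c2110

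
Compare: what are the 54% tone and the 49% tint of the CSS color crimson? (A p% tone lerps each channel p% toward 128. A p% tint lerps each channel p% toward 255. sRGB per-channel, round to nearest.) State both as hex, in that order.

#AA4E61, #ED879C

CSS crimson is rgb(220, 20, 60).
54% tone:
  R: 220 − 49.68 = 170.32 → 170
  G: 20 + 58.32 = 78.32 → 78
  B: 60 + 0.54×(128−60) = 60 + 36.72 = 96.72 → 97
  → #AA4E61
49% tint:
  R: 220 + 17.15 = 237.15 → 237
  G: 20 + 0.49×(255−20) = 20 + 115.15 = 135.15 → 135
  B: 60 + 0.49×(255−60) = 60 + 95.55 = 155.55 → 156
  → #ED879C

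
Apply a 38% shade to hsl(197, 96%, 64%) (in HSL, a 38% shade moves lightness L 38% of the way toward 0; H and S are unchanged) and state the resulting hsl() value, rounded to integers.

L moves 38% from 64 toward 0: 64 − 24.32 = 39.68 → 40.
H and S are unchanged.

hsl(197, 96%, 40%)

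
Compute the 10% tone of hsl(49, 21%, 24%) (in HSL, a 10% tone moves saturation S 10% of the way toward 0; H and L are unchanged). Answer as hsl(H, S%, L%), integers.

S moves 10% from 21 toward 0: 21 − 2.1 = 18.9 → 19.
H and L are unchanged.

hsl(49, 19%, 24%)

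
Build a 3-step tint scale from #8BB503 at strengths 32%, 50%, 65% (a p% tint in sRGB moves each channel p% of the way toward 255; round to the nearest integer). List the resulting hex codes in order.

#8BB503 is rgb(139, 181, 3).
32%: (139 + 37.12 = 176.12→176, 181 + 23.68 = 204.68→205, 3 + 80.64 = 83.64→84) → #B0CD54
50%: (139 + 58 = 197→197, 181 + 37 = 218→218, 3 + 126 = 129→129) → #C5DA81
65%: (139 + 75.4 = 214.4→214, 181 + 48.1 = 229.1→229, 3 + 163.8 = 166.8→167) → #D6E5A7

#B0CD54, #C5DA81, #D6E5A7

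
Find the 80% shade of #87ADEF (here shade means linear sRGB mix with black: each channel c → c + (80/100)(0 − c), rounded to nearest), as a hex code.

#87ADEF is rgb(135, 173, 239).
Lerp each channel 80% toward 0:
  R: 135 + 0.8×(0−135) = 135 − 108 = 27 → 27
  G: 173 + 0.8×(0−173) = 173 − 138.4 = 34.6 → 35
  B: 239 + 0.8×(0−239) = 239 − 191.2 = 47.8 → 48
rgb(27, 35, 48) = #1B2330.

#1B2330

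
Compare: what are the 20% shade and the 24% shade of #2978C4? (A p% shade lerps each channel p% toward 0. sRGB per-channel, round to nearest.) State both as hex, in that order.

#2978C4 is rgb(41, 120, 196).
20% shade:
  R: 41 + 0.2×(0−41) = 41 − 8.2 = 32.8 → 33
  G: 120 + 0.2×(0−120) = 120 − 24 = 96 → 96
  B: 196 + 0.2×(0−196) = 196 − 39.2 = 156.8 → 157
  → #21609D
24% shade:
  R: 41 + 0.24×(0−41) = 41 − 9.84 = 31.16 → 31
  G: 120 + 0.24×(0−120) = 120 − 28.8 = 91.2 → 91
  B: 196 − 47.04 = 148.96 → 149
  → #1F5B95

#21609D, #1F5B95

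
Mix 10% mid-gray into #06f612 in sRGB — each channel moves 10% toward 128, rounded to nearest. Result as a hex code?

#12ea1d

#06f612 is rgb(6, 246, 18).
A 10% tone moves each channel 10% toward 128:
  R: 6 + 12.2 = 18.2 → 18
  G: 246 + 0.1×(128−246) = 246 − 11.8 = 234.2 → 234
  B: 18 + 0.1×(128−18) = 18 + 11 = 29 → 29
rgb(18, 234, 29) = #12ea1d.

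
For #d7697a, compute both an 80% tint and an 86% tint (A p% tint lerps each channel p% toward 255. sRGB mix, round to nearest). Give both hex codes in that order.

#d7697a is rgb(215, 105, 122).
80% tint:
  R: 215 + 0.8×(255−215) = 215 + 32 = 247 → 247
  G: 105 + 0.8×(255−105) = 105 + 120 = 225 → 225
  B: 122 + 0.8×(255−122) = 122 + 106.4 = 228.4 → 228
  → #f7e1e4
86% tint:
  R: 215 + 0.86×(255−215) = 215 + 34.4 = 249.4 → 249
  G: 105 + 0.86×(255−105) = 105 + 129 = 234 → 234
  B: 122 + 114.38 = 236.38 → 236
  → #f9eaec

#f7e1e4, #f9eaec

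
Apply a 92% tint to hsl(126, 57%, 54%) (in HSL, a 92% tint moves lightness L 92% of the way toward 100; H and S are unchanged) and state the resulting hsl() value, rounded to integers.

hsl(126, 57%, 96%)

L moves 92% from 54 toward 100: 54 + 42.32 = 96.32 → 96.
H and S are unchanged.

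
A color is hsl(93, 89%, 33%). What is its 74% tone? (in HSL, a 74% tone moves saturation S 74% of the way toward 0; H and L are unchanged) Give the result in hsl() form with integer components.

S moves 74% from 89 toward 0: 89 − 65.86 = 23.14 → 23.
H and L are unchanged.

hsl(93, 23%, 33%)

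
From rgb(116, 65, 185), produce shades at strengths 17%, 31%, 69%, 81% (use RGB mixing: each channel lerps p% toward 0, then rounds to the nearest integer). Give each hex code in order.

17%: (116 − 19.72 = 96.28→96, 65 − 11.05 = 53.95→54, 185 − 31.45 = 153.55→154) → #60369A
31%: (116 − 35.96 = 80.04→80, 65 − 20.15 = 44.85→45, 185 − 57.35 = 127.65→128) → #502D80
69%: (116 − 80.04 = 35.96→36, 65 − 44.85 = 20.15→20, 185 − 127.65 = 57.35→57) → #241439
81%: (116 − 93.96 = 22.04→22, 65 − 52.65 = 12.35→12, 185 − 149.85 = 35.15→35) → #160C23

#60369A, #502D80, #241439, #160C23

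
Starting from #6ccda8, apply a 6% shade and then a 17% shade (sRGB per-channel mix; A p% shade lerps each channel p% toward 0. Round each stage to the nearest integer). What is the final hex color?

#55a083

#6ccda8 is rgb(108, 205, 168).
Per channel, c → c + 0.06(0 − c):
  R: 108 − 6.48 = 101.52 → 102
  G: 205 + 0.06×(0−205) = 205 − 12.3 = 192.7 → 193
  B: 168 + 0.06×(0−168) = 168 − 10.08 = 157.92 → 158
After the shade: rgb(102, 193, 158) = #66c19e.
Lerp each channel 17% toward 0:
  R: 102 + 0.17×(0−102) = 102 − 17.34 = 84.66 → 85
  G: 193 + 0.17×(0−193) = 193 − 32.81 = 160.19 → 160
  B: 158 + 0.17×(0−158) = 158 − 26.86 = 131.14 → 131
rgb(85, 160, 131) = #55a083.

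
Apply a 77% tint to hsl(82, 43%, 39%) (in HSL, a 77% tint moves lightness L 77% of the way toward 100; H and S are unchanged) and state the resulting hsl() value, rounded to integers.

L moves 77% from 39 toward 100: 39 + 46.97 = 85.97 → 86.
H and S are unchanged.

hsl(82, 43%, 86%)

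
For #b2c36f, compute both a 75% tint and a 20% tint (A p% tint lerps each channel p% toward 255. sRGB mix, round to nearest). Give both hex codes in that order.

#b2c36f is rgb(178, 195, 111).
75% tint:
  R: 178 + 0.75×(255−178) = 178 + 57.75 = 235.75 → 236
  G: 195 + 45 = 240 → 240
  B: 111 + 0.75×(255−111) = 111 + 108 = 219 → 219
  → #ecf0db
20% tint:
  R: 178 + 0.2×(255−178) = 178 + 15.4 = 193.4 → 193
  G: 195 + 0.2×(255−195) = 195 + 12 = 207 → 207
  B: 111 + 28.8 = 139.8 → 140
  → #c1cf8c

#ecf0db, #c1cf8c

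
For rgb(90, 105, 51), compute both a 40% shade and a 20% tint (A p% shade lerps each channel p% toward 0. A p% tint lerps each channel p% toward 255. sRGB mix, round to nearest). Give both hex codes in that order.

40% shade:
  R: 90 + 0.4×(0−90) = 90 − 36 = 54 → 54
  G: 105 + 0.4×(0−105) = 105 − 42 = 63 → 63
  B: 51 − 20.4 = 30.6 → 31
  → #363F1F
20% tint:
  R: 90 + 33 = 123 → 123
  G: 105 + 30 = 135 → 135
  B: 51 + 40.8 = 91.8 → 92
  → #7B875C

#363F1F, #7B875C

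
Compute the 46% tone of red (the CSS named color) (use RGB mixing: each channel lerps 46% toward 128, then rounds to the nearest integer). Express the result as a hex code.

CSS red is rgb(255, 0, 0).
Lerp each channel 46% toward 128:
  R: 255 − 58.42 = 196.58 → 197
  G: 0 + 0.46×(128−0) = 0 + 58.88 = 58.88 → 59
  B: 0 + 58.88 = 58.88 → 59
rgb(197, 59, 59) = #C53B3B.

#C53B3B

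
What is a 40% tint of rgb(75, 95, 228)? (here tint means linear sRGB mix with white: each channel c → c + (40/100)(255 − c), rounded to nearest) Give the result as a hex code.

#939FEF

Per channel, c → c + 0.4(255 − c):
  R: 75 + 0.4×(255−75) = 75 + 72 = 147 → 147
  G: 95 + 64 = 159 → 159
  B: 228 + 0.4×(255−228) = 228 + 10.8 = 238.8 → 239
rgb(147, 159, 239) = #939FEF.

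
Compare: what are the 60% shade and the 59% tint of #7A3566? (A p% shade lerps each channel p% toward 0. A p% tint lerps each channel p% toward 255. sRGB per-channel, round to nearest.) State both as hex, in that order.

#7A3566 is rgb(122, 53, 102).
60% shade:
  R: 122 + 0.6×(0−122) = 122 − 73.2 = 48.8 → 49
  G: 53 + 0.6×(0−53) = 53 − 31.8 = 21.2 → 21
  B: 102 + 0.6×(0−102) = 102 − 61.2 = 40.8 → 41
  → #311529
59% tint:
  R: 122 + 0.59×(255−122) = 122 + 78.47 = 200.47 → 200
  G: 53 + 0.59×(255−53) = 53 + 119.18 = 172.18 → 172
  B: 102 + 90.27 = 192.27 → 192
  → #C8ACC0

#311529, #C8ACC0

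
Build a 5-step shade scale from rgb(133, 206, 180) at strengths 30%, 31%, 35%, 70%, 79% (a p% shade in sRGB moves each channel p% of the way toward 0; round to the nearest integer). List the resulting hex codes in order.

30%: (133 − 39.9 = 93.1→93, 206 − 61.8 = 144.2→144, 180 − 54 = 126→126) → #5D907E
31%: (133 − 41.23 = 91.77→92, 206 − 63.86 = 142.14→142, 180 − 55.8 = 124.2→124) → #5C8E7C
35%: (133 − 46.55 = 86.45→86, 206 − 72.1 = 133.9→134, 180 − 63 = 117→117) → #568675
70%: (133 − 93.1 = 39.9→40, 206 − 144.2 = 61.8→62, 180 − 126 = 54→54) → #283E36
79%: (133 − 105.07 = 27.93→28, 206 − 162.74 = 43.26→43, 180 − 142.2 = 37.8→38) → #1C2B26

#5D907E, #5C8E7C, #568675, #283E36, #1C2B26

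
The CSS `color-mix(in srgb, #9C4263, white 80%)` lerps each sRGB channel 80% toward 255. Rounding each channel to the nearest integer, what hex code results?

#EBD9E0

#9C4263 is rgb(156, 66, 99).
Per channel, c → c + 0.8(255 − c):
  R: 156 + 79.2 = 235.2 → 235
  G: 66 + 0.8×(255−66) = 66 + 151.2 = 217.2 → 217
  B: 99 + 124.8 = 223.8 → 224
rgb(235, 217, 224) = #EBD9E0.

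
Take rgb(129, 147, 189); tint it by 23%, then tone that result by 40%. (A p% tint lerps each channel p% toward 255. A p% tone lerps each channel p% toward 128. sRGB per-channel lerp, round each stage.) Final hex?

A 23% tint moves each channel 23% toward 255:
  R: 129 + 0.23×(255−129) = 129 + 28.98 = 157.98 → 158
  G: 147 + 0.23×(255−147) = 147 + 24.84 = 171.84 → 172
  B: 189 + 15.18 = 204.18 → 204
After the tint: rgb(158, 172, 204) = #9eaccc.
Per channel, c → c + 0.4(128 − c):
  R: 158 − 12 = 146 → 146
  G: 172 + 0.4×(128−172) = 172 − 17.6 = 154.4 → 154
  B: 204 + 0.4×(128−204) = 204 − 30.4 = 173.6 → 174
rgb(146, 154, 174) = #929aae.

#929aae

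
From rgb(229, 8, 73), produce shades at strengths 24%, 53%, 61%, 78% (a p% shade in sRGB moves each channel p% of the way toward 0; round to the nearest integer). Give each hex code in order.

24%: (229 − 54.96 = 174.04→174, 8 − 1.92 = 6.08→6, 73 − 17.52 = 55.48→55) → #AE0637
53%: (229 − 121.37 = 107.63→108, 8 − 4.24 = 3.76→4, 73 − 38.69 = 34.31→34) → #6C0422
61%: (229 − 139.69 = 89.31→89, 8 − 4.88 = 3.12→3, 73 − 44.53 = 28.47→28) → #59031C
78%: (229 − 178.62 = 50.38→50, 8 − 6.24 = 1.76→2, 73 − 56.94 = 16.06→16) → #320210

#AE0637, #6C0422, #59031C, #320210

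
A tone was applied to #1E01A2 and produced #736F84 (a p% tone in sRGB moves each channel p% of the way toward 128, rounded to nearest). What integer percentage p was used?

#1E01A2 is rgb(30, 1, 162); #736F84 is rgb(115, 111, 132).
On the G channel (widest range): 111 ≈ 1 + (p/100)(128 − 1), so p ≈ 100×(111 − 1)/(128 − 1) = 11000/127 = 86.61.
p = 87 reproduces all three channels after rounding.

87%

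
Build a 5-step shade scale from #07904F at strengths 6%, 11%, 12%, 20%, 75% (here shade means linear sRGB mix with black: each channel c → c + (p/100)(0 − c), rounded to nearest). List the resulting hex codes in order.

#07874A, #068046, #067F46, #06733F, #022414

#07904F is rgb(7, 144, 79).
6%: (7→7, 144 − 8.64 = 135.36→135, 79 − 4.74 = 74.26→74) → #07874A
11%: (7 − 0.77 = 6.23→6, 144 − 15.84 = 128.16→128, 79 − 8.69 = 70.31→70) → #068046
12%: (7 − 0.84 = 6.16→6, 144 − 17.28 = 126.72→127, 79 − 9.48 = 69.52→70) → #067F46
20%: (7 − 1.4 = 5.6→6, 144 − 28.8 = 115.2→115, 79 − 15.8 = 63.2→63) → #06733F
75%: (7 − 5.25 = 1.75→2, 144 − 108 = 36→36, 79 − 59.25 = 19.75→20) → #022414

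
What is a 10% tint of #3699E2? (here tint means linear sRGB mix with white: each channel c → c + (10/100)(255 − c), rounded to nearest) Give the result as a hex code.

#3699E2 is rgb(54, 153, 226).
A 10% tint moves each channel 10% toward 255:
  R: 54 + 20.1 = 74.1 → 74
  G: 153 + 0.1×(255−153) = 153 + 10.2 = 163.2 → 163
  B: 226 + 0.1×(255−226) = 226 + 2.9 = 228.9 → 229
rgb(74, 163, 229) = #4AA3E5.

#4AA3E5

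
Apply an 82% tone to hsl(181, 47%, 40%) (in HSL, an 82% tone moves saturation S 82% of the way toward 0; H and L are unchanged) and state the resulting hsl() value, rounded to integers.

hsl(181, 8%, 40%)

S moves 82% from 47 toward 0: 47 − 38.54 = 8.46 → 8.
H and L are unchanged.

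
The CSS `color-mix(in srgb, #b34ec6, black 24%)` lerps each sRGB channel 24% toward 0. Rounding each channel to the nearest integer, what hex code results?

#883b96

#b34ec6 is rgb(179, 78, 198).
Per channel, c → c + 0.24(0 − c):
  R: 179 + 0.24×(0−179) = 179 − 42.96 = 136.04 → 136
  G: 78 − 18.72 = 59.28 → 59
  B: 198 + 0.24×(0−198) = 198 − 47.52 = 150.48 → 150
rgb(136, 59, 150) = #883b96.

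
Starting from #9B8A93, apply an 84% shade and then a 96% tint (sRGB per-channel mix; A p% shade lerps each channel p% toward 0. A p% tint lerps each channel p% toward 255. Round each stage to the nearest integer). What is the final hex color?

#9B8A93 is rgb(155, 138, 147).
An 84% shade moves each channel 84% toward 0:
  R: 155 + 0.84×(0−155) = 155 − 130.2 = 24.8 → 25
  G: 138 + 0.84×(0−138) = 138 − 115.92 = 22.08 → 22
  B: 147 + 0.84×(0−147) = 147 − 123.48 = 23.52 → 24
After the shade: rgb(25, 22, 24) = #191618.
Per channel, c → c + 0.96(255 − c):
  R: 25 + 220.8 = 245.8 → 246
  G: 22 + 0.96×(255−22) = 22 + 223.68 = 245.68 → 246
  B: 24 + 0.96×(255−24) = 24 + 221.76 = 245.76 → 246
rgb(246, 246, 246) = #F6F6F6.

#F6F6F6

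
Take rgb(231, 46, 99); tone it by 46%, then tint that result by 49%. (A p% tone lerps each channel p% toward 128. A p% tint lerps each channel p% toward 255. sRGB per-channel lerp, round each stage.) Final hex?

A 46% tone moves each channel 46% toward 128:
  R: 231 + 0.46×(128−231) = 231 − 47.38 = 183.62 → 184
  G: 46 + 0.46×(128−46) = 46 + 37.72 = 83.72 → 84
  B: 99 + 13.34 = 112.34 → 112
After the tone: rgb(184, 84, 112) = #B85470.
Lerp each channel 49% toward 255:
  R: 184 + 0.49×(255−184) = 184 + 34.79 = 218.79 → 219
  G: 84 + 83.79 = 167.79 → 168
  B: 112 + 0.49×(255−112) = 112 + 70.07 = 182.07 → 182
rgb(219, 168, 182) = #DBA8B6.

#DBA8B6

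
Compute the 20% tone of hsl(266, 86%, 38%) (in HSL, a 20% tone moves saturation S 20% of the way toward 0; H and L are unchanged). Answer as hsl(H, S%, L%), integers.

S moves 20% from 86 toward 0: 86 − 17.2 = 68.8 → 69.
H and L are unchanged.

hsl(266, 69%, 38%)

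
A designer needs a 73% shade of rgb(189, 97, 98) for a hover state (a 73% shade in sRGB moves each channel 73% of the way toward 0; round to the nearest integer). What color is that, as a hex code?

#331A1A

Lerp each channel 73% toward 0:
  R: 189 − 137.97 = 51.03 → 51
  G: 97 − 70.81 = 26.19 → 26
  B: 98 − 71.54 = 26.46 → 26
rgb(51, 26, 26) = #331A1A.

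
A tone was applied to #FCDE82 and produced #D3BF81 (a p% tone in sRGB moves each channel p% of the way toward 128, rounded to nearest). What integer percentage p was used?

33%

#FCDE82 is rgb(252, 222, 130); #D3BF81 is rgb(211, 191, 129).
On the R channel (widest range): 211 ≈ 252 + (p/100)(128 − 252), so p ≈ 100×(211 − 252)/(128 − 252) = -4100/-124 = 33.06.
p = 33 reproduces all three channels after rounding.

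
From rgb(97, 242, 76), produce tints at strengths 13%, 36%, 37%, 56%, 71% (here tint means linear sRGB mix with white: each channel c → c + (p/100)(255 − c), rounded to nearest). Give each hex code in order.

13%: (97 + 20.54 = 117.54→118, 242 + 1.69 = 243.69→244, 76 + 23.27 = 99.27→99) → #76F463
36%: (97 + 56.88 = 153.88→154, 242 + 4.68 = 246.68→247, 76 + 64.44 = 140.44→140) → #9AF78C
37%: (97 + 58.46 = 155.46→155, 242 + 4.81 = 246.81→247, 76 + 66.23 = 142.23→142) → #9BF78E
56%: (97 + 88.48 = 185.48→185, 242 + 7.28 = 249.28→249, 76 + 100.24 = 176.24→176) → #B9F9B0
71%: (97 + 112.18 = 209.18→209, 242 + 9.23 = 251.23→251, 76 + 127.09 = 203.09→203) → #D1FBCB

#76F463, #9AF78C, #9BF78E, #B9F9B0, #D1FBCB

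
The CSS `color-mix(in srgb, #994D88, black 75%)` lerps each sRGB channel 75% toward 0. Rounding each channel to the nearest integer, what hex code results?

#261322

#994D88 is rgb(153, 77, 136).
A 75% shade moves each channel 75% toward 0:
  R: 153 + 0.75×(0−153) = 153 − 114.75 = 38.25 → 38
  G: 77 − 57.75 = 19.25 → 19
  B: 136 + 0.75×(0−136) = 136 − 102 = 34 → 34
rgb(38, 19, 34) = #261322.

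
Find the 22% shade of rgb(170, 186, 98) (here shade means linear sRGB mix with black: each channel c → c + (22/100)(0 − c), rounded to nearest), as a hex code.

#85914C

Per channel, c → c + 0.22(0 − c):
  R: 170 + 0.22×(0−170) = 170 − 37.4 = 132.6 → 133
  G: 186 + 0.22×(0−186) = 186 − 40.92 = 145.08 → 145
  B: 98 + 0.22×(0−98) = 98 − 21.56 = 76.44 → 76
rgb(133, 145, 76) = #85914C.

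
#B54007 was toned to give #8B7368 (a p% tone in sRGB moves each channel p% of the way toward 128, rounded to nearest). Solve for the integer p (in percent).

80%

#B54007 is rgb(181, 64, 7); #8B7368 is rgb(139, 115, 104).
On the B channel (widest range): 104 ≈ 7 + (p/100)(128 − 7), so p ≈ 100×(104 − 7)/(128 − 7) = 9700/121 = 80.17.
p = 80 reproduces all three channels after rounding.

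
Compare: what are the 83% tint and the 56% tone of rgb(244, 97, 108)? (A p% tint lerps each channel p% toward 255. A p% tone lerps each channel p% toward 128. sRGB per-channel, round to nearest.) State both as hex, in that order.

#fde4e6, #b37277

83% tint:
  R: 244 + 0.83×(255−244) = 244 + 9.13 = 253.13 → 253
  G: 97 + 0.83×(255−97) = 97 + 131.14 = 228.14 → 228
  B: 108 + 0.83×(255−108) = 108 + 122.01 = 230.01 → 230
  → #fde4e6
56% tone:
  R: 244 + 0.56×(128−244) = 244 − 64.96 = 179.04 → 179
  G: 97 + 17.36 = 114.36 → 114
  B: 108 + 11.2 = 119.2 → 119
  → #b37277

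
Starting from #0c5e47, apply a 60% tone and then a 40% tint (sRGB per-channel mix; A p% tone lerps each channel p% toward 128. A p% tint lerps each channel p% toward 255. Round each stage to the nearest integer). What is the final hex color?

#97aaa5

#0c5e47 is rgb(12, 94, 71).
Per channel, c → c + 0.6(128 − c):
  R: 12 + 0.6×(128−12) = 12 + 69.6 = 81.6 → 82
  G: 94 + 0.6×(128−94) = 94 + 20.4 = 114.4 → 114
  B: 71 + 0.6×(128−71) = 71 + 34.2 = 105.2 → 105
After the tone: rgb(82, 114, 105) = #527269.
Per channel, c → c + 0.4(255 − c):
  R: 82 + 69.2 = 151.2 → 151
  G: 114 + 0.4×(255−114) = 114 + 56.4 = 170.4 → 170
  B: 105 + 0.4×(255−105) = 105 + 60 = 165 → 165
rgb(151, 170, 165) = #97aaa5.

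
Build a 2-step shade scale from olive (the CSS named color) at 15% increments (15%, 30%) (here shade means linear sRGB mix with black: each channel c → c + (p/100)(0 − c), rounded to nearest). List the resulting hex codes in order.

CSS olive is rgb(128, 128, 0).
15%: (128 − 19.2 = 108.8→109, 128 − 19.2 = 108.8→109, 0→0) → #6D6D00
30%: (128 − 38.4 = 89.6→90, 128 − 38.4 = 89.6→90, 0→0) → #5A5A00

#6D6D00, #5A5A00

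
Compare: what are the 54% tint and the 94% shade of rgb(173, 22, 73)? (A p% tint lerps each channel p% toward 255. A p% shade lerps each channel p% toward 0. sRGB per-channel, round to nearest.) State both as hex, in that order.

54% tint:
  R: 173 + 0.54×(255−173) = 173 + 44.28 = 217.28 → 217
  G: 22 + 0.54×(255−22) = 22 + 125.82 = 147.82 → 148
  B: 73 + 98.28 = 171.28 → 171
  → #D994AB
94% shade:
  R: 173 + 0.94×(0−173) = 173 − 162.62 = 10.38 → 10
  G: 22 − 20.68 = 1.32 → 1
  B: 73 − 68.62 = 4.38 → 4
  → #0A0104

#D994AB, #0A0104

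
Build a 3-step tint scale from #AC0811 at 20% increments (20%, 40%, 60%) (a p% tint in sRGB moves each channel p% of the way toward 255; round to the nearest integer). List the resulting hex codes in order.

#BD3941, #CD6B70, #DE9CA0

#AC0811 is rgb(172, 8, 17).
20%: (172 + 16.6 = 188.6→189, 8 + 49.4 = 57.4→57, 17 + 47.6 = 64.6→65) → #BD3941
40%: (172 + 33.2 = 205.2→205, 8 + 98.8 = 106.8→107, 17 + 95.2 = 112.2→112) → #CD6B70
60%: (172 + 49.8 = 221.8→222, 8 + 148.2 = 156.2→156, 17 + 142.8 = 159.8→160) → #DE9CA0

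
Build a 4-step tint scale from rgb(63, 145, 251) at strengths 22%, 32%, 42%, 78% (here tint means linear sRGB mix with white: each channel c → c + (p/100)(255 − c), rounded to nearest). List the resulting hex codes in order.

22%: (63 + 42.24 = 105.24→105, 145 + 24.2 = 169.2→169, 251 + 0.88 = 251.88→252) → #69A9FC
32%: (63 + 61.44 = 124.44→124, 145 + 35.2 = 180.2→180, 251 + 1.28 = 252.28→252) → #7CB4FC
42%: (63 + 80.64 = 143.64→144, 145 + 46.2 = 191.2→191, 251 + 1.68 = 252.68→253) → #90BFFD
78%: (63 + 149.76 = 212.76→213, 145 + 85.8 = 230.8→231, 251 + 3.12 = 254.12→254) → #D5E7FE

#69A9FC, #7CB4FC, #90BFFD, #D5E7FE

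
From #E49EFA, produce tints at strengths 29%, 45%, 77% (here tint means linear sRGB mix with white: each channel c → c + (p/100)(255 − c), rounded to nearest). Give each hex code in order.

#ECBAFB, #F0CAFC, #F9E9FE

#E49EFA is rgb(228, 158, 250).
29%: (228 + 7.83 = 235.83→236, 158 + 28.13 = 186.13→186, 250 + 1.45 = 251.45→251) → #ECBAFB
45%: (228 + 12.15 = 240.15→240, 158 + 43.65 = 201.65→202, 250 + 2.25 = 252.25→252) → #F0CAFC
77%: (228 + 20.79 = 248.79→249, 158 + 74.69 = 232.69→233, 250 + 3.85 = 253.85→254) → #F9E9FE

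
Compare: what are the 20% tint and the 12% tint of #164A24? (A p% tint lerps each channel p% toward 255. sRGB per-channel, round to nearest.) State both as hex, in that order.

#164A24 is rgb(22, 74, 36).
20% tint:
  R: 22 + 46.6 = 68.6 → 69
  G: 74 + 36.2 = 110.2 → 110
  B: 36 + 43.8 = 79.8 → 80
  → #456E50
12% tint:
  R: 22 + 0.12×(255−22) = 22 + 27.96 = 49.96 → 50
  G: 74 + 21.72 = 95.72 → 96
  B: 36 + 26.28 = 62.28 → 62
  → #32603E

#456E50, #32603E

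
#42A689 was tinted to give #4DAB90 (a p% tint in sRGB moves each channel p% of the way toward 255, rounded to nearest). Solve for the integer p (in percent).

#42A689 is rgb(66, 166, 137); #4DAB90 is rgb(77, 171, 144).
On the R channel (widest range): 77 ≈ 66 + (p/100)(255 − 66), so p ≈ 100×(77 − 66)/(255 − 66) = 1100/189 = 5.82.
p = 6 reproduces all three channels after rounding.

6%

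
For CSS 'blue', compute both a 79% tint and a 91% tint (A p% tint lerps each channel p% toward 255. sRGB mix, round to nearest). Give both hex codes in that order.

CSS blue is rgb(0, 0, 255).
79% tint:
  R: 0 + 0.79×(255−0) = 0 + 201.45 = 201.45 → 201
  G: 0 + 201.45 = 201.45 → 201
  B: 255 + 0 = 255 → 255
  → #C9C9FF
91% tint:
  R: 0 + 0.91×(255−0) = 0 + 232.05 = 232.05 → 232
  G: 0 + 232.05 = 232.05 → 232
  B: 255 + 0 = 255 → 255
  → #E8E8FF

#C9C9FF, #E8E8FF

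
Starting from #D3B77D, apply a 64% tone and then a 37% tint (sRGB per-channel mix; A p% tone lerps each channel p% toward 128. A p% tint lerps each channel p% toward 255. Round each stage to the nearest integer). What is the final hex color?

#C2BCAE

#D3B77D is rgb(211, 183, 125).
Lerp each channel 64% toward 128:
  R: 211 + 0.64×(128−211) = 211 − 53.12 = 157.88 → 158
  G: 183 + 0.64×(128−183) = 183 − 35.2 = 147.8 → 148
  B: 125 + 0.64×(128−125) = 125 + 1.92 = 126.92 → 127
After the tone: rgb(158, 148, 127) = #9E947F.
A 37% tint moves each channel 37% toward 255:
  R: 158 + 0.37×(255−158) = 158 + 35.89 = 193.89 → 194
  G: 148 + 39.59 = 187.59 → 188
  B: 127 + 0.37×(255−127) = 127 + 47.36 = 174.36 → 174
rgb(194, 188, 174) = #C2BCAE.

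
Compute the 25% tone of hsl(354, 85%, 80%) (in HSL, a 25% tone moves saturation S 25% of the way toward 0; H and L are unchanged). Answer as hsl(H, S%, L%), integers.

S moves 25% from 85 toward 0: 85 − 21.25 = 63.75 → 64.
H and L are unchanged.

hsl(354, 64%, 80%)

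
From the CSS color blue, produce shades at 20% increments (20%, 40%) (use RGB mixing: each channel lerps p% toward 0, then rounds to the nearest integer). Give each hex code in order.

#0000CC, #000099

CSS blue is rgb(0, 0, 255).
20%: (0→0, 0→0, 255 − 51 = 204→204) → #0000CC
40%: (0→0, 0→0, 255 − 102 = 153→153) → #000099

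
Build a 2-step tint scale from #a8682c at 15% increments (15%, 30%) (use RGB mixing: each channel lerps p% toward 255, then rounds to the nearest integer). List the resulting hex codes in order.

#a8682c is rgb(168, 104, 44).
15%: (168 + 13.05 = 181.05→181, 104 + 22.65 = 126.65→127, 44 + 31.65 = 75.65→76) → #b57f4c
30%: (168 + 26.1 = 194.1→194, 104 + 45.3 = 149.3→149, 44 + 63.3 = 107.3→107) → #c2956b

#b57f4c, #c2956b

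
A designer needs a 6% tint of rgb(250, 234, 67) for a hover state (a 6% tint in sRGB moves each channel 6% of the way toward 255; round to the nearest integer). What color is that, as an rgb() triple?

Lerp each channel 6% toward 255:
  R: 250 + 0.3 = 250.3 → 250
  G: 234 + 0.06×(255−234) = 234 + 1.26 = 235.26 → 235
  B: 67 + 0.06×(255−67) = 67 + 11.28 = 78.28 → 78

rgb(250, 235, 78)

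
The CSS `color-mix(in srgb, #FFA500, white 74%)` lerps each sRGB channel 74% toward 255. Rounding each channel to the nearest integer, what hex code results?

#FFA500 is rgb(255, 165, 0).
A 74% tint moves each channel 74% toward 255:
  R: 255 + 0.74×(255−255) = 255 + 0 = 255 → 255
  G: 165 + 66.6 = 231.6 → 232
  B: 0 + 0.74×(255−0) = 0 + 188.7 = 188.7 → 189
rgb(255, 232, 189) = #FFE8BD.

#FFE8BD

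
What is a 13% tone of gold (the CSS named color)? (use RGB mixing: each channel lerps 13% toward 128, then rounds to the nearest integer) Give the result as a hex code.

#EECC11

CSS gold is rgb(255, 215, 0).
A 13% tone moves each channel 13% toward 128:
  R: 255 + 0.13×(128−255) = 255 − 16.51 = 238.49 → 238
  G: 215 − 11.31 = 203.69 → 204
  B: 0 + 0.13×(128−0) = 0 + 16.64 = 16.64 → 17
rgb(238, 204, 17) = #EECC11.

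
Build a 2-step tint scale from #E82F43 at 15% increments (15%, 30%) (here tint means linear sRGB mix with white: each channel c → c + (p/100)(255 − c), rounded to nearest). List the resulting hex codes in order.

#EB4E5F, #EF6D7B

#E82F43 is rgb(232, 47, 67).
15%: (232 + 3.45 = 235.45→235, 47 + 31.2 = 78.2→78, 67 + 28.2 = 95.2→95) → #EB4E5F
30%: (232 + 6.9 = 238.9→239, 47 + 62.4 = 109.4→109, 67 + 56.4 = 123.4→123) → #EF6D7B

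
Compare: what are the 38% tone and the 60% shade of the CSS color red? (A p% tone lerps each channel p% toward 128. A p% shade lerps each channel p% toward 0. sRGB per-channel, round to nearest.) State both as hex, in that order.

#CF3131, #660000

CSS red is rgb(255, 0, 0).
38% tone:
  R: 255 − 48.26 = 206.74 → 207
  G: 0 + 48.64 = 48.64 → 49
  B: 0 + 0.38×(128−0) = 0 + 48.64 = 48.64 → 49
  → #CF3131
60% shade:
  R: 255 + 0.6×(0−255) = 255 − 153 = 102 → 102
  G: 0 + 0.6×(0−0) = 0 + 0 = 0 → 0
  B: 0 + 0.6×(0−0) = 0 + 0 = 0 → 0
  → #660000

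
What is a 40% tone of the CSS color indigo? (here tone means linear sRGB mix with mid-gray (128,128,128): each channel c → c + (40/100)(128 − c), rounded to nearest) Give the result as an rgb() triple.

CSS indigo is rgb(75, 0, 130).
Lerp each channel 40% toward 128:
  R: 75 + 21.2 = 96.2 → 96
  G: 0 + 51.2 = 51.2 → 51
  B: 130 + 0.4×(128−130) = 130 − 0.8 = 129.2 → 129

rgb(96, 51, 129)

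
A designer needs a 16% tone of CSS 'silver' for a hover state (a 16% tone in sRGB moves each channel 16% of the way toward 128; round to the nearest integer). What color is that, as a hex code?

#B6B6B6

CSS silver is rgb(192, 192, 192).
A 16% tone moves each channel 16% toward 128:
  R: 192 − 10.24 = 181.76 → 182
  G: 192 + 0.16×(128−192) = 192 − 10.24 = 181.76 → 182
  B: 192 + 0.16×(128−192) = 192 − 10.24 = 181.76 → 182
rgb(182, 182, 182) = #B6B6B6.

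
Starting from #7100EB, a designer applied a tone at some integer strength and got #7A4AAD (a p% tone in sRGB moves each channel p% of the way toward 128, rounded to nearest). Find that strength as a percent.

#7100EB is rgb(113, 0, 235); #7A4AAD is rgb(122, 74, 173).
On the G channel (widest range): 74 ≈ 0 + (p/100)(128 − 0), so p ≈ 100×(74 − 0)/(128 − 0) = 7400/128 = 57.81.
p = 58 reproduces all three channels after rounding.

58%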